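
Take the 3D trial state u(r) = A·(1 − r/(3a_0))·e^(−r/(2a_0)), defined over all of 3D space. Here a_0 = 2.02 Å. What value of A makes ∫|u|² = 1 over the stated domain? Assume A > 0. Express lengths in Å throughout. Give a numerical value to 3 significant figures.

We need A² ∫|f|² 4πr² dr = 1, taking the integral from 0 to ∞.
(Spherical symmetry: dV = 4πr² dr.)
Recall ∫₀^∞ r^m e^(−r/β) dr = m!·β^(m+1), ∫|u|² 4πr² dr = A²·(8·π·a_0^3/3).
So A² = (8·π·a_0^3/3)^(−1).
Substituting a_0 = 2.02 gives A² = 0.01448, so A = 0.1203.

A ≈ 0.120 Å^(-3/2)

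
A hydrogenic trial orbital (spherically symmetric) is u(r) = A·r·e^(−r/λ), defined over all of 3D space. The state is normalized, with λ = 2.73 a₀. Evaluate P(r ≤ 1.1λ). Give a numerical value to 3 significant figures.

P ≈ 0.0725

With dV = 4πr²dr, the probability is ∫|u|² dV over r ≤ 1.1λ.
The full normalization integral is A²·[3·π·λ^5] = 1, fixing A².
Let t = r/λ; then A², 4π and the length scale all cancel, so P = ∫_{0}^{1.1} t^4·e^(-2·t) dt ÷ ∫_{0}^{∞} t^4·e^(-2·t) dt.
An antiderivative of t^4·e^(-2·t) is -(t^4/2 + t^3 + 3·t^2/2 + 3·t/2 + 3/4)·e^(-2·t); evaluating from 0 to 1.1 gives ≈ 0.054372, while the full integral is 3/4.
The region integral divided by the full integral gives P = 0.07250.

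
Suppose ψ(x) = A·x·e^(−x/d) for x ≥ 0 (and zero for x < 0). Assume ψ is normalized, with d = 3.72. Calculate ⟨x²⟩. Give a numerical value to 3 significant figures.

By definition ⟨x²⟩ = ∫ x^2 |ψ(x)|² dx.
Since the A² factors cancel between numerator and denominator, ⟨x²⟩ = 3·d^2.
Putting d = 3.72 gives 41.52.

⟨x^2⟩ ≈ 41.5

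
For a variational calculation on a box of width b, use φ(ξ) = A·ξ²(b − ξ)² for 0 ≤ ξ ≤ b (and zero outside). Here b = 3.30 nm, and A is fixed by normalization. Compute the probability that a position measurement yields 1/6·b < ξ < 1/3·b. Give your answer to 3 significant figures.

The probability is P = ∫ |φ|² dξ over [1/6·b, 1/3·b].
The normalization integral ∫|φ|²dξ over the whole domain equals b^9/630·A², and A² cancels in the ratio.
In terms of u = ξ/b (A² and the length scale cancel between numerator and denominator), P = [∫_{1/6}^{1/3} u^4·(1 - u)^4 du] / [∫_{0}^{1} u^4·(1 - u)^4 du].
Using ∫ u^4·(1 - u)^4 du = u^5·(70·u^4 - 315·u^3 + 540·u^2 - 420·u + 126)/630, the numerator is ≈ 0.00021571 and the denominator is 1/630.
Taking the ratio, P = 0.1359.

P ≈ 0.136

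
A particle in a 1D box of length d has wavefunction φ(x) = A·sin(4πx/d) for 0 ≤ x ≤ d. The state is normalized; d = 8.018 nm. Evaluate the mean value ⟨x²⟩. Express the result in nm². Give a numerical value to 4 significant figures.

⟨x²⟩ = ∫ x^2 |φ|² dx over the full domain.
With ∫₀^d sin²(nπx/d) dx = d/2, the ratio of the moment integral to the normalization integral gives ⟨x²⟩ = -d^2/(32·π^2) + d^2/3.
With d = 8.018, ⟨x^2⟩ = 21.226.

⟨x^2⟩ ≈ 21.23 nm^2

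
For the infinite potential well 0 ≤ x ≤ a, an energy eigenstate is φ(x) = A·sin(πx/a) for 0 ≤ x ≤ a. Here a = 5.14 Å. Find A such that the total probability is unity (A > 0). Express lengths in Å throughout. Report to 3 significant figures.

A ≈ 0.624 Å^(-1/2)

Require ∫ |φ|² dx = 1 over the whole domain.
The integral (without the A² prefactor) comes out to a/2.
Setting this equal to 1 gives A² = 1/(a/2).
Plugging in a = 5.14 yields A = 0.6238.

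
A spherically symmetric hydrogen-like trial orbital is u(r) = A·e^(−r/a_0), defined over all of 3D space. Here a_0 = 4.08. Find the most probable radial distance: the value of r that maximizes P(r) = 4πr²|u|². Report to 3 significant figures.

r ≈ 4.08

Set d/dr [P(r) = 4πr²|u|²] = 0 and solve for r > 0.
Solving yields r = a_0.
With a_0 = 4.08, the most probable radial distance is 4.080.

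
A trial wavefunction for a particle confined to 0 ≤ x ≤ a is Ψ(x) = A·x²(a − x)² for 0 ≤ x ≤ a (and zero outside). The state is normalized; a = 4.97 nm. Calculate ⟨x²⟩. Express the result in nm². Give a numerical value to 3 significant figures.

By definition ⟨x²⟩ = ∫ x^2 |Ψ(x)|² dx.
Expanding the polynomial and integrating term by term, evaluating both integrals, ⟨x²⟩ = 3·a^2/11.
Putting a = 4.97 gives 6.737.

⟨x^2⟩ ≈ 6.74 nm^2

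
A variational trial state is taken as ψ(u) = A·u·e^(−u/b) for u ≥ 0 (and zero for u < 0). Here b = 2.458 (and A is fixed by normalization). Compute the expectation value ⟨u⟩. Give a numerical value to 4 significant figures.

⟨u⟩ ≈ 3.687

⟨u⟩ = ∫ u |ψ|² du over the full domain.
Since the A² factors cancel between numerator and denominator, ⟨u⟩ = 3·b/2.
Putting b = 2.458 gives 3.6870.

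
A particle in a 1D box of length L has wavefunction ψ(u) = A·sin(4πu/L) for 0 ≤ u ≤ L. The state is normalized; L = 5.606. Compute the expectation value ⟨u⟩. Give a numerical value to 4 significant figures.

⟨u⟩ ≈ 2.803

By definition ⟨u⟩ = ∫ u |ψ(u)|² du.
With ∫₀^L sin²(nπu/L) du = L/2, the ratio of the moment integral to the normalization integral gives ⟨u⟩ = L/2.
Putting L = 5.606 gives 2.8030.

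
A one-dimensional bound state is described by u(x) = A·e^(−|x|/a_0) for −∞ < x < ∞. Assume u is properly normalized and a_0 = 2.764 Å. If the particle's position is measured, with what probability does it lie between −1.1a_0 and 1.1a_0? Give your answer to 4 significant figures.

|u|² is the probability density, so P = ∫_{−1.1a_0}^{1.1a_0} |u|² dx.
Since A² = 1/(a_0), this is the region integral divided by the full normalization integral.
By symmetry take twice the x ≥ 0 contribution in numerator and denominator; the 2's cancel. Substituting t = x/a_0, A² and the length scale cancel in the ratio: P = ∫_{0}^{1.1} e^(-2·t) dt / ∫_{0}^{∞} e^(-2·t) dt.
An antiderivative of e^(-2·t) is -e^(-2·t)/2; evaluating from 0 to 1.1 gives 1/2 - e^(-11/5)/2, while the full integral is 1/2.
Evaluating gives P = 0.88920.

P ≈ 0.8892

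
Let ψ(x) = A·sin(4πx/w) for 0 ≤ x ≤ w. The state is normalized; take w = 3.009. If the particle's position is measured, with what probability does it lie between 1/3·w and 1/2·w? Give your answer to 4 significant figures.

The probability is P = ∫ |ψ|² dx over [1/3·w, 1/2·w].
With A² fixed by ∫|ψ|² = 1, i.e. A² = (w/2)^(−1), substitute and integrate.
Substituting u = x/w, A² and the length scale cancel in the ratio: P = ∫_{1/3}^{1/2} sin(4·π·u)^2 du / ∫_{0}^{1} sin(4·π·u)^2 du.
With ∫ sin(4·π·u)^2 du = u/2 - sin(4·π·u)·cos(4·π·u)/(8·π) + C, the region integral is √(3)/(32·π) + 1/12 and the full one is 1/2.
The result is P = (√(3)/16 + π/6)/π.

P ≈ 0.2011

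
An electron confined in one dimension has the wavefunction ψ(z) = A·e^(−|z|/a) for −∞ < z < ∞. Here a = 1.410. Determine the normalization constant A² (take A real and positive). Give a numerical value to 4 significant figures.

A^2 ≈ 0.7092

Require ∫ |ψ|² dz = 1 over the whole domain.
With ψ = A·e^(−|z|/a), the integral evaluates to A²·[a].
Hence A² = 1/[a].
Plugging in a = 1.410 yields A = 0.84215.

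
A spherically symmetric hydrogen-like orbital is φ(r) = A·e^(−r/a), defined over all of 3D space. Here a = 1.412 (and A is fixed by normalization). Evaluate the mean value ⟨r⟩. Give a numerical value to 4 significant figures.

⟨r⟩ ≈ 2.118

The expectation value is the |φ|²-weighted average of r: ∫ r|φ|² 4πr² dr.
Using ∫₀^∞ rⁿ e^(−αr) dr = n!/αⁿ⁺¹, the ratio of the moment integral to the normalization integral gives ⟨r⟩ = 3·a/2.
Putting a = 1.412 gives 2.1180.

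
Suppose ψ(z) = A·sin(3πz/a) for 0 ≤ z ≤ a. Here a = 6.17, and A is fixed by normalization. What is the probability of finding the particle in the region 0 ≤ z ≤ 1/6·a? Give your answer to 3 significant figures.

P ≈ 0.167

P = ∫_{0}^{1/6·a} |ψ(z)|² dz.
The normalization integral ∫|ψ|²dz over the whole domain equals a/2·A², and A² cancels in the ratio.
In terms of u = z/a (A² and the length scale cancel between numerator and denominator), P = [∫_{0}^{1/6} sin(3·π·u)^2 du] / [∫_{0}^{1} sin(3·π·u)^2 du].
Using ∫ sin(3·π·u)^2 du = u/2 - sin(6·π·u)/(12·π), the numerator is 1/12 and the denominator is 1/2.
Evaluating gives P = 1/6.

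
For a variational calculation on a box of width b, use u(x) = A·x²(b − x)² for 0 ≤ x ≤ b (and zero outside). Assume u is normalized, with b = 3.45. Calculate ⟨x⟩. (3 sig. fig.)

⟨x⟩ ≈ 1.73

By definition ⟨x⟩ = ∫ x |u(x)|² dx.
Since the A² factors cancel between numerator and denominator, ⟨x⟩ = b/2.
With b = 3.45, ⟨x⟩ = 1.725.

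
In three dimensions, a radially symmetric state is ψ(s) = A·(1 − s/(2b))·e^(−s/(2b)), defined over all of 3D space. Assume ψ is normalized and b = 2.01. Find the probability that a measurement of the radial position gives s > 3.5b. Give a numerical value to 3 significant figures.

P ≈ 0.887

Integrate the radial probability density 4πs²|ψ|² over s > 3.5b.
Normalization gives A² = 1/(8·π·b^3).
Substituting u = s/b, A², 4π and the length scale all cancel in the ratio: P = ∫_{3.5}^{∞} u^2·(1 - u/2)^2·e^(-u) du / ∫_{0}^{∞} u^2·(1 - u/2)^2·e^(-u) du.
An antiderivative of u^2·(1 - u/2)^2·e^(-u) is -(u^4/4 + u^2 + 2·u + 2)·e^(-u); evaluating from 3.5 to ∞ gives 3761·e^(-7/2)/64, while the full integral is 2.
The region integral divided by the full integral gives P = 0.8873.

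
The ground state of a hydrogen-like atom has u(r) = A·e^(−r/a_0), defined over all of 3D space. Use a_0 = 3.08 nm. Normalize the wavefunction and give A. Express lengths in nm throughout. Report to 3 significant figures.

The normalization condition is ∫|u|² 4πr² dr = 1 from 0 to ∞.
(Spherical symmetry: dV = 4πr² dr.)
Recall ∫₀^∞ r^m e^(−r/β) dr = m!·β^(m+1), with u = A·e^(−r/a_0), the integral evaluates to A²·[π·a_0^3].
Hence A² = 1/[π·a_0^3].
Substituting a_0 = 3.08 gives A² = 0.01089, so A = 0.1044.

A ≈ 0.104 nm^(-3/2)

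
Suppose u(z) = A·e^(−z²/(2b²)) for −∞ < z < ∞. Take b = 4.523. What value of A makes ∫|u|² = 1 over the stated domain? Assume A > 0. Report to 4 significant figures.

A ≈ 0.3532

Require ∫ |u|² dz = 1 over the whole domain.
The integral (without the A² prefactor) comes out to √(π)·b.
Substituting b = 4.523 gives A² = 0.12474, so A = 0.35318.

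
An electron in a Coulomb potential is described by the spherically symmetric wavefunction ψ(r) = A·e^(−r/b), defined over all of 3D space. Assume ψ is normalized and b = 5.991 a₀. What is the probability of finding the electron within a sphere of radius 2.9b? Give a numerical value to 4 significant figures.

P = ∫ |ψ|² 4πr² dr over r ≤ 2.9b.
The full normalization integral is A²·[π·b^3] = 1, fixing A².
Substituting u = r/b, A², 4π and the length scale all cancel in the ratio: P = ∫_{0}^{2.9} u^2·e^(-2·u) du / ∫_{0}^{∞} u^2·e^(-2·u) du.
An antiderivative of u^2·e^(-2·u) is -(2·u^2 + 2·u + 1)·e^(-2·u)/4; evaluating from 0 to 2.9 gives 1/4 - 1181·e^(-29/5)/200, while the full integral is 1/4.
Taking the ratio yields P = 0.92849.

P ≈ 0.9285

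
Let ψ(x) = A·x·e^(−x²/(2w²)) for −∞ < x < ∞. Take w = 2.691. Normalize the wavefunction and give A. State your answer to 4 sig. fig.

A ≈ 0.2406

The normalization condition is ∫|ψ|² dx = 1 from −∞ to ∞.
With ψ = A·x·e^(−x²/(2w²)), the integral evaluates to A²·[√(π)·w^3/2].
So A² = (√(π)·w^3/2)^(−1).
Plugging in w = 2.691 yields A = 0.24063.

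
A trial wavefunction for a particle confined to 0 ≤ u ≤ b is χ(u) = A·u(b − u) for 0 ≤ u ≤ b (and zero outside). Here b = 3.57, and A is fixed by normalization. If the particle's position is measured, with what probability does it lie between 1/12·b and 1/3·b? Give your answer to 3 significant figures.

P ≈ 0.205

|χ|² is the probability density, so P = ∫_{1/12·b}^{1/3·b} |χ|² du.
With A² fixed by ∫|χ|² = 1, i.e. A² = (b^5/30)^(−1), substitute and integrate.
Substituting t = u/b, A² and the length scale cancel in the ratio: P = ∫_{1/12}^{1/3} t^2·(1 - t)^2 dt / ∫_{0}^{1} t^2·(1 - t)^2 dt.
With ∫ t^2·(1 - t)^2 dt = t^3·(6·t^2 - 15·t + 10)/30 + C, the region integral is ≈ 0.0068263 and the full one is 1/30.
This works out to P = 0.2048.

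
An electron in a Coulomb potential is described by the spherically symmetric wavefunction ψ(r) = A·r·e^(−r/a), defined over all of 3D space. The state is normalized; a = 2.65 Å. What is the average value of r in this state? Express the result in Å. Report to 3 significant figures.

⟨r⟩ ≈ 6.63 Å

By definition ⟨r⟩ = ∫ r |ψ(r)|² 4πr² dr.
Since the A² factors cancel between numerator and denominator, ⟨r⟩ = 5·a/2.
Putting a = 2.65 gives 6.625.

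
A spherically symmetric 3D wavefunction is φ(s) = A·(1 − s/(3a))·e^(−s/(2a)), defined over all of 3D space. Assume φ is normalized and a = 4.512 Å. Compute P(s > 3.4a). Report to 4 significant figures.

Integrate the radial probability density 4πs²|φ|² over s > 3.4a.
The full normalization integral is A²·[8·π·a^3/3] = 1, fixing A².
In terms of u = s/a (A², 4π and the length scale all cancel between numerator and denominator), P = [∫_{3.4}^{∞} u^2·(1 - u/3)^2·e^(-u) du] / [∫_{0}^{∞} u^2·(1 - u/3)^2·e^(-u) du].
An antiderivative of u^2·(1 - u/3)^2·e^(-u) is (-u^4 + 2·u^3 - 3·u^2 - 6·u - 6)·e^(-u)/9; evaluating from 3.4 to ∞ gives ≈ 0.430536, while the full integral is 2/3.
This evaluates to P = 0.64580.

P ≈ 0.6458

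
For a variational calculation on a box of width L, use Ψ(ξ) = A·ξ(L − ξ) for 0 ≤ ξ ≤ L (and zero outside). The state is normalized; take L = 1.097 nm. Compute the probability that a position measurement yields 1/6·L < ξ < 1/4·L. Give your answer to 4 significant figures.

P ≈ 0.06802

|Ψ|² is the probability density, so P = ∫_{1/6·L}^{1/4·L} |Ψ|² dξ.
Since A² = 1/(L^5/30), this is the region integral divided by the full normalization integral.
In terms of u = ξ/L (A² and the length scale cancel between numerator and denominator), P = [∫_{1/6}^{1/4} u^2·(1 - u)^2 du] / [∫_{0}^{1} u^2·(1 - u)^2 du].
An antiderivative of u^2·(1 - u)^2 is u^3·(6·u^2 - 15·u + 10)/30; evaluating from 1/6 to 1/4 gives ≈ 0.00226739, while the full integral is 1/30.
The result is P = 0.068022.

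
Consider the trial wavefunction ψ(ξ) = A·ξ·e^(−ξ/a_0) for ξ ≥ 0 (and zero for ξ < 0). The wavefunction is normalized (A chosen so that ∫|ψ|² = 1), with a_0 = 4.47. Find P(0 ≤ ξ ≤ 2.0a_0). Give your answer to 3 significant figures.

|ψ|² is the probability density, so P = ∫_{0}^{2.0a_0} |ψ|² dξ.
Since A² = 1/(a_0^3/4), this is the region integral divided by the full normalization integral.
Let u = ξ/a_0; then A² and the length scale cancel, so P = ∫_{0}^{2.0} u^2·e^(-2·u) du ÷ ∫_{0}^{∞} u^2·e^(-2·u) du.
With ∫ u^2·e^(-2·u) du = -(2·u^2 + 2·u + 1)·e^(-2·u)/4 + C, the region integral is 1/4 - 13·e^(-4)/4 and the full one is 1/4.
Evaluating gives P = 0.7619.

P ≈ 0.762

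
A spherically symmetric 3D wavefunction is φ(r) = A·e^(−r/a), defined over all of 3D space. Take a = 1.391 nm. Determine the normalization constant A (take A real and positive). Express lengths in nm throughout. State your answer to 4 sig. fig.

A ≈ 0.3439 nm^(-3/2)

We need A² ∫|f|² 4πr² dr = 1, taking the integral from 0 to ∞.
The angular integral contributes 4π, leaving ∫₀^∞ r²|φ|² dr.
With ∫₀^∞ r^2 e^(−αr) dr = 2!/α^3, the integral (without the A² prefactor) comes out to π·a^3.
Setting this equal to 1 gives A² = 1/(π·a^3).
With a = 1.391: A² = 0.11827 and A = 0.34390.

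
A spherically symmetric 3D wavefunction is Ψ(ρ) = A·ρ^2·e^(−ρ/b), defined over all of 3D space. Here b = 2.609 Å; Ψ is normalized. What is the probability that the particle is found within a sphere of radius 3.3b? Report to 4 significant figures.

Integrate the radial probability density 4πρ²|Ψ|² over ρ ≤ 3.3b.
Normalization gives A² = 1/(45·π·b^7/2).
Substituting u = ρ/b, A², 4π and the length scale all cancel in the ratio: P = ∫_{0}^{3.3} u^6·e^(-2·u) du / ∫_{0}^{∞} u^6·e^(-2·u) du.
Using ∫ u^6·e^(-2·u) du = -(4·u^6 + 12·u^5 + 30·u^4 + 60·u^3 + 90·u^2 + 90·u + 45)·e^(-2·u)/8, the numerator is ≈ 2.75153 and the denominator is 45/8.
This evaluates to P = 0.48916.

P ≈ 0.4892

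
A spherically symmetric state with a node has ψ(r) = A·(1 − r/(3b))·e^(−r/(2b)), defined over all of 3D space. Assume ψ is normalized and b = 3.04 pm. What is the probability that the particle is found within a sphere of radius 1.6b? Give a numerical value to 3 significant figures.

P ≈ 0.272

Integrate the radial probability density 4πr²|ψ|² over r ≤ 1.6b.
Normalization gives A² = 1/(8·π·b^3/3).
Let u = r/b; then A², 4π and the length scale all cancel, so P = ∫_{0}^{1.6} u^2·(1 - u/3)^2·e^(-u) du ÷ ∫_{0}^{∞} u^2·(1 - u/3)^2·e^(-u) du.
Using ∫ u^2·(1 - u/3)^2·e^(-u) du = (-u^4 + 2·u^3 - 3·u^2 - 6·u - 6)·e^(-u)/9, the numerator is ≈ 0.18118 and the denominator is 2/3.
The region integral divided by the full integral gives P = 0.2718.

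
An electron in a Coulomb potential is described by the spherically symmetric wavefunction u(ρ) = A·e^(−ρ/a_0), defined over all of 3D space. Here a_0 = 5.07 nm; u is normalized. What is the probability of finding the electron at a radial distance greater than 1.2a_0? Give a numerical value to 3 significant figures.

P ≈ 0.570

With dV = 4πρ²dρ, the probability is ∫|u|² dV over ρ > 1.2a_0.
Normalization gives A² = 1/(π·a_0^3).
In terms of t = ρ/a_0 (A², 4π and the length scale all cancel between numerator and denominator), P = [∫_{1.2}^{∞} t^2·e^(-2·t) dt] / [∫_{0}^{∞} t^2·e^(-2·t) dt].
With ∫ t^2·e^(-2·t) dt = -(2·t^2 + 2·t + 1)·e^(-2·t)/4 + C, the region integral is 157·e^(-12/5)/100 and the full one is 1/4.
Taking the ratio yields P = 0.5697.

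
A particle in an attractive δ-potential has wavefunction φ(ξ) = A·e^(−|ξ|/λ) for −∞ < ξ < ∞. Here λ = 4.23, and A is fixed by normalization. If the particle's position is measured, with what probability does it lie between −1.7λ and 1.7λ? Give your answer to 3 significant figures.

The probability is P = ∫ |φ|² dξ over [−1.7λ, 1.7λ].
With A² fixed by ∫|φ|² = 1, i.e. A² = (λ)^(−1), substitute and integrate.
By symmetry take twice the ξ ≥ 0 contribution in numerator and denominator; the 2's cancel. Substituting u = ξ/λ, A² and the length scale cancel in the ratio: P = ∫_{0}^{1.7} e^(-2·u) du / ∫_{0}^{∞} e^(-2·u) du.
An antiderivative of e^(-2·u) is -e^(-2·u)/2; evaluating from 0 to 1.7 gives 1/2 - e^(-17/5)/2, while the full integral is 1/2.
Evaluating gives P = 0.9666.

P ≈ 0.967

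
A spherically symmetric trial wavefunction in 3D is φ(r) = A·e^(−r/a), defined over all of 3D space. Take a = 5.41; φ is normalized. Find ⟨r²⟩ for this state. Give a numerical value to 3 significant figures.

⟨r^2⟩ ≈ 87.8

⟨r²⟩ = ∫ r^2 |φ|² 4πr² dr over the full domain.
Since the A² factors cancel between numerator and denominator, ⟨r²⟩ = 3·a^2.
With a = 5.41, ⟨r^2⟩ = 87.80.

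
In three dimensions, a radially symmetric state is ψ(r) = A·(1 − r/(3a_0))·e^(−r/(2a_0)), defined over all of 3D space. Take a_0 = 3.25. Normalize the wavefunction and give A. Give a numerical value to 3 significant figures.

A ≈ 0.0590

Normalization requires ∫|ψ|² 4πr² dr = 1, integrated from 0 to ∞.
(Spherical symmetry: dV = 4πr² dr.)
Using ∫₀^∞ rⁿ e^(−αr) dr = n!/αⁿ⁺¹, carrying out the integral gives A² · 8·π·a_0^3/3.
Plugging in a_0 = 3.25 yields A = 0.05897.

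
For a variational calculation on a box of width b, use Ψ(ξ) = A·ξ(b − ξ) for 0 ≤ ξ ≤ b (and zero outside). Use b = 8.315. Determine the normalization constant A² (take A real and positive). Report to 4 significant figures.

A^2 ≈ 0.0007548

Normalization requires ∫|Ψ|² dξ = 1, integrated from 0 to b.
Carrying out the integral gives A² · b^5/30.
Hence A² = 1/[b^5/30].
Plugging in b = 8.315 yields A = 0.027473.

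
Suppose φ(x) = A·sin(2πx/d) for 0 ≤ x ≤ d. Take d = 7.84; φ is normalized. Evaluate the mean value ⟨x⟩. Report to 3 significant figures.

⟨x⟩ ≈ 3.92

The expectation value is the |φ|²-weighted average of x: ∫ x|φ|² dx.
Since the A² factors cancel between numerator and denominator, ⟨x⟩ = d/2.
Putting d = 7.84 gives 3.920.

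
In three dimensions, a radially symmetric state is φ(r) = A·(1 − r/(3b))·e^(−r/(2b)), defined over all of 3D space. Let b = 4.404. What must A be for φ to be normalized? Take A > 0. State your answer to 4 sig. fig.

We need A² ∫|f|² 4πr² dr = 1, taking the integral from 0 to ∞.
In 3D with spherical symmetry the volume element is 4πr² dr.
Using ∫₀^∞ rⁿ e^(−αr) dr = n!/αⁿ⁺¹, carrying out the integral gives A² · 8·π·b^3/3.
Hence A² = 1/[8·π·b^3/3].
Substituting b = 4.404 gives A² = 0.0013975, so A = 0.037383.

A ≈ 0.03738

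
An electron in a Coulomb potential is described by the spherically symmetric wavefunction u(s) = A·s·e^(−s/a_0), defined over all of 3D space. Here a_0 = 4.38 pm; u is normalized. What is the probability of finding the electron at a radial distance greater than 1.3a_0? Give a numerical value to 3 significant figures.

P ≈ 0.877

With dV = 4πs²ds, the probability is ∫|u|² dV over s > 1.3a_0.
Normalization gives A² = 1/(3·π·a_0^5).
Substituting t = s/a_0, A², 4π and the length scale all cancel in the ratio: P = ∫_{1.3}^{∞} t^4·e^(-2·t) dt / ∫_{0}^{∞} t^4·e^(-2·t) dt.
An antiderivative of t^4·e^(-2·t) is -(t^4/2 + t^3 + 3·t^2/2 + 3·t/2 + 3/4)·e^(-2·t); evaluating from 1.3 to ∞ gives ≈ 0.65807, while the full integral is 3/4.
Taking the ratio yields P = 0.8774.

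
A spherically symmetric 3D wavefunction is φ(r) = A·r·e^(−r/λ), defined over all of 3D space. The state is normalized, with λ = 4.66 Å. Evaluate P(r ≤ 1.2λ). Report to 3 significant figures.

P ≈ 0.0959

P = ∫ |φ|² 4πr² dr over r ≤ 1.2λ.
A² is fixed by ∫₀^∞ 4πr²|φ|² dr = 1, i.e. A² = (3·π·λ^5)^(−1).
In terms of u = r/λ (A², 4π and the length scale all cancel between numerator and denominator), P = [∫_{0}^{1.2} u^4·e^(-2·u) du] / [∫_{0}^{∞} u^4·e^(-2·u) du].
Using ∫ u^4·e^(-2·u) du = -(u^4/2 + u^3 + 3·u^2/2 + 3·u/2 + 3/4)·e^(-2·u), the numerator is ≈ 0.071901 and the denominator is 3/4.
The region integral divided by the full integral gives P = 0.09587.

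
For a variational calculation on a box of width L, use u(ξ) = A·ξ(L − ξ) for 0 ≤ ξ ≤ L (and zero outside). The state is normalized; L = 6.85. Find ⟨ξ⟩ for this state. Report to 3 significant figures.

The expectation value is the |u|²-weighted average of ξ: ∫ ξ|u|² dξ.
The ratio of the moment integral to the normalization integral gives ⟨ξ⟩ = L/2.
With L = 6.85, ⟨ξ⟩ = 3.425.

⟨ξ⟩ ≈ 3.43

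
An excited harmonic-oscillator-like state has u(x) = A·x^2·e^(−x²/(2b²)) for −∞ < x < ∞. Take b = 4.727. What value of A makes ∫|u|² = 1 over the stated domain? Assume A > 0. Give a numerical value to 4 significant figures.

Normalization requires ∫|u|² dx = 1, integrated from −∞ to ∞.
With u = A·x^2·e^(−x²/(2b²)), the integral evaluates to A²·[3·√(π)·b^5/4].
Setting this equal to 1 gives A² = 1/(3·√(π)·b^5/4).
Plugging in b = 4.727 yields A = 0.017853.

A ≈ 0.01785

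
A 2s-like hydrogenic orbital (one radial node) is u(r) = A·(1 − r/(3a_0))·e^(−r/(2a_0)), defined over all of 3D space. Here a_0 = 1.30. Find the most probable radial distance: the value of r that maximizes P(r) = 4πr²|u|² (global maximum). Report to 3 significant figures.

The maximum of P(r) = 4πr²|u|² occurs where its derivative vanishes.
Solving yields r = a_0.
With a_0 = 1.30, the most probable radial distance is 1.300.

r ≈ 1.30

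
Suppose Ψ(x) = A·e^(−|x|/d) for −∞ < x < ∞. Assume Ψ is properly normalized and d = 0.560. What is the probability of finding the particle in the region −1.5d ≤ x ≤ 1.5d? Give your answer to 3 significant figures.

P ≈ 0.950

|Ψ|² is the probability density, so P = ∫_{−1.5d}^{1.5d} |Ψ|² dx.
The normalization integral ∫|Ψ|²dx over the whole domain equals d·A², and A² cancels in the ratio.
By symmetry take twice the x ≥ 0 contribution in numerator and denominator; the 2's cancel. Substituting u = x/d, A² and the length scale cancel in the ratio: P = ∫_{0}^{1.5} e^(-2·u) du / ∫_{0}^{∞} e^(-2·u) du.
An antiderivative of e^(-2·u) is -e^(-2·u)/2; evaluating from 0 to 1.5 gives 1/2 - e^(-3)/2, while the full integral is 1/2.
The result is P = 0.9502.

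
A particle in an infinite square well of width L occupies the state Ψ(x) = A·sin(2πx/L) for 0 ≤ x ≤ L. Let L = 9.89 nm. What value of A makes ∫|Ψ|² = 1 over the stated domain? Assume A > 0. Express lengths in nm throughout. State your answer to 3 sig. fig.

The normalization condition is ∫|Ψ|² dx = 1 from 0 to L.
With ∫₀^L sin²(nπx/L) dx = L/2, carrying out the integral gives A² · L/2.
Hence A² = 1/[L/2].
Substituting L = 9.89 gives A² = 0.2022, so A = 0.4497.

A ≈ 0.450 nm^(-1/2)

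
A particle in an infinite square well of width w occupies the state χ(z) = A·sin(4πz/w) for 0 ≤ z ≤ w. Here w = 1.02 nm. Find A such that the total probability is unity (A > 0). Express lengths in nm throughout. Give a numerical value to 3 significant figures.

We need A² ∫|f|² dz = 1, taking the integral from 0 to w.
Using sin²θ = (1 − cos 2θ)/2, with χ = A·sin(4πz/w), the integral evaluates to A²·[w/2].
Hence A² = 1/[w/2].
With w = 1.02: A² = 1.961 and A = 1.400.

A ≈ 1.40 nm^(-1/2)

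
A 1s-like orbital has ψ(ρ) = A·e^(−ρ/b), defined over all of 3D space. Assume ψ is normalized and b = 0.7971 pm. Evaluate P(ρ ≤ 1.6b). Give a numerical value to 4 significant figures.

P ≈ 0.6201

P = ∫ |ψ|² 4πρ² dρ over ρ ≤ 1.6b.
Normalization gives A² = 1/(π·b^3).
Substituting u = ρ/b, A², 4π and the length scale all cancel in the ratio: P = ∫_{0}^{1.6} u^2·e^(-2·u) du / ∫_{0}^{∞} u^2·e^(-2·u) du.
An antiderivative of u^2·e^(-2·u) is -(2·u^2 + 2·u + 1)·e^(-2·u)/4; evaluating from 0 to 1.6 gives 1/4 - 233·e^(-16/5)/100, while the full integral is 1/4.
The region integral divided by the full integral gives P = 0.62010.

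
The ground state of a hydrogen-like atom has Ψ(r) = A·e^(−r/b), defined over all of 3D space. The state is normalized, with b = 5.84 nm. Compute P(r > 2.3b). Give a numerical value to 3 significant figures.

P ≈ 0.163

Integrate the radial probability density 4πr²|Ψ|² over r > 2.3b.
Normalization gives A² = 1/(π·b^3).
Let u = r/b; then A², 4π and the length scale all cancel, so P = ∫_{2.3}^{∞} u^2·e^(-2·u) du ÷ ∫_{0}^{∞} u^2·e^(-2·u) du.
An antiderivative of u^2·e^(-2·u) is -(2·u^2 + 2·u + 1)·e^(-2·u)/4; evaluating from 2.3 to ∞ gives 809·e^(-23/5)/200, while the full integral is 1/4.
Taking the ratio yields P = 0.1626.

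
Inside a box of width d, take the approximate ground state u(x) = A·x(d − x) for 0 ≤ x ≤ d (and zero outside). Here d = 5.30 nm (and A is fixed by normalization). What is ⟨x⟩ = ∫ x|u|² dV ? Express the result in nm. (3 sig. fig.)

By definition ⟨x⟩ = ∫ x |u(x)|² dx.
The ratio of the moment integral to the normalization integral gives ⟨x⟩ = d/2.
With d = 5.30, ⟨x⟩ = 2.650.

⟨x⟩ ≈ 2.65 nm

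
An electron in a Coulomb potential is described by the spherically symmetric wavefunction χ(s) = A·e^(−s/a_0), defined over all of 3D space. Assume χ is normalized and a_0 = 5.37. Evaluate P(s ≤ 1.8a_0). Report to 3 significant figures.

P ≈ 0.697

P = ∫ |χ|² 4πs² ds over s ≤ 1.8a_0.
The full normalization integral is A²·[π·a_0^3] = 1, fixing A².
Substituting u = s/a_0, A², 4π and the length scale all cancel in the ratio: P = ∫_{0}^{1.8} u^2·e^(-2·u) du / ∫_{0}^{∞} u^2·e^(-2·u) du.
Using ∫ u^2·e^(-2·u) du = -(2·u^2 + 2·u + 1)·e^(-2·u)/4, the numerator is 1/4 - 277·e^(-18/5)/100 and the denominator is 1/4.
The region integral divided by the full integral gives P = 0.6973.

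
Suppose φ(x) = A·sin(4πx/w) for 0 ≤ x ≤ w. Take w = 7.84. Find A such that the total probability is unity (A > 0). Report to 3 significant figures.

Normalization requires ∫|φ|² dx = 1, integrated from 0 to w.
Using sin²θ = (1 − cos 2θ)/2, carrying out the integral gives A² · w/2.
Hence A² = 1/[w/2].
With w = 7.84: A² = 0.2551 and A = 0.5051.

A ≈ 0.505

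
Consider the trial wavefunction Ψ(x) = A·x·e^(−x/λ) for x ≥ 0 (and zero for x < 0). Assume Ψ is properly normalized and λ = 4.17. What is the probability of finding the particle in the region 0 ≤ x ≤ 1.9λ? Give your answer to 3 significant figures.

P ≈ 0.731

P = ∫_{0}^{1.9λ} |Ψ(x)|² dx.
With A² fixed by ∫|Ψ|² = 1, i.e. A² = (λ^3/4)^(−1), substitute and integrate.
In terms of u = x/λ (A² and the length scale cancel between numerator and denominator), P = [∫_{0}^{1.9} u^2·e^(-2·u) du] / [∫_{0}^{∞} u^2·e^(-2·u) du].
An antiderivative of u^2·e^(-2·u) is -(2·u^2 + 2·u + 1)·e^(-2·u)/4; evaluating from 0 to 1.9 gives 1/4 - 601·e^(-19/5)/200, while the full integral is 1/4.
The result is P = 0.7311.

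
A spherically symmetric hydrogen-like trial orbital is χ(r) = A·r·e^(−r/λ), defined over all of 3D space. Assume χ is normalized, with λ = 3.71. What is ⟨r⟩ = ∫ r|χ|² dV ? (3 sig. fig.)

By definition ⟨r⟩ = ∫ r |χ(r)|² 4πr² dr.
Using ∫₀^∞ rⁿ e^(−αr) dr = n!/αⁿ⁺¹, the ratio of the moment integral to the normalization integral gives ⟨r⟩ = 5·λ/2.
Putting λ = 3.71 gives 9.275.

⟨r⟩ ≈ 9.28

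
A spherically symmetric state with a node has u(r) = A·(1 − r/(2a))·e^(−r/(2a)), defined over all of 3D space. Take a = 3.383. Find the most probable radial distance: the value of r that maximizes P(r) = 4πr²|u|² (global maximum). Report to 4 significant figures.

r ≈ 17.71

Set d/dr [P(r) = 4πr²|u|²] = 0 and solve for r > 0.
This gives r = a·(√(5) + 3).
With a = 3.383, the most probable radial distance is 17.714.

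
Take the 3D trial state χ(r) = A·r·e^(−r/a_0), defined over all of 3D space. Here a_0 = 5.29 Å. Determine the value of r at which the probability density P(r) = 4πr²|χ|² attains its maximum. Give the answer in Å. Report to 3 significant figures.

Differentiate P(r) = 4πr²|χ|² with respect to r and set to zero.
This gives r = 2·a_0.
With a_0 = 5.29, the most probable radial distance is 10.58 Å.

r ≈ 10.6 Å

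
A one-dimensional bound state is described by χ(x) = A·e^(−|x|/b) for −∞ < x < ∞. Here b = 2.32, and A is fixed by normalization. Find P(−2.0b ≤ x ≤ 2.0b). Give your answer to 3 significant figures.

P ≈ 0.982

The probability is P = ∫ |χ|² dx over [−2.0b, 2.0b].
With A² fixed by ∫|χ|² = 1, i.e. A² = (b)^(−1), substitute and integrate.
Both integrals are even about x = 0, so only the x ≥ 0 halves are needed (the factors of 2 cancel). In terms of u = x/b (A² and the length scale cancel between numerator and denominator), P = [∫_{0}^{2.0} e^(-2·u) du] / [∫_{0}^{∞} e^(-2·u) du].
An antiderivative of e^(-2·u) is -e^(-2·u)/2; evaluating from 0 to 2.0 gives 1/2 - e^(-4)/2, while the full integral is 1/2.
Evaluating gives P = 0.9817.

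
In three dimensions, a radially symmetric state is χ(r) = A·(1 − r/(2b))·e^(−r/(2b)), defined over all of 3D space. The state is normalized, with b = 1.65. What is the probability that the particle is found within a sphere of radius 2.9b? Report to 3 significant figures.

Integrate the radial probability density 4πr²|χ|² over r ≤ 2.9b.
The full normalization integral is A²·[8·π·b^3] = 1, fixing A².
In terms of u = r/b (A², 4π and the length scale all cancel between numerator and denominator), P = [∫_{0}^{2.9} u^2·(1 - u/2)^2·e^(-u) du] / [∫_{0}^{∞} u^2·(1 - u/2)^2·e^(-u) du].
Using ∫ u^2·(1 - u/2)^2·e^(-u) du = -(u^4/4 + u^2 + 2·u + 2)·e^(-u), the numerator is ≈ 0.13515 and the denominator is 2.
Taking the ratio yields P = 0.06758.

P ≈ 0.0676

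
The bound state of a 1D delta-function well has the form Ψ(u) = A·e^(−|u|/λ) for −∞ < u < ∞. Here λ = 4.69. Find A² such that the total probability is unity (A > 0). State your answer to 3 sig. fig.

Require ∫ |Ψ|² du = 1 over the whole domain.
Using ∫₀^∞ uⁿ e^(−αu) du = n!/αⁿ⁺¹, with Ψ = A·e^(−|u|/λ), the integral evaluates to A²·[λ].
Hence A² = 1/[λ].
With λ = 4.69: A² = 0.2132 and A = 0.4618.

A^2 ≈ 0.213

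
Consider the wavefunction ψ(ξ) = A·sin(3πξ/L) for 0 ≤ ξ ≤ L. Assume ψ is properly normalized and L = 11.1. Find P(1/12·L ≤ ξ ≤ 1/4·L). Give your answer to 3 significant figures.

P = ∫_{1/12·L}^{1/4·L} |ψ(ξ)|² dξ.
With A² fixed by ∫|ψ|² = 1, i.e. A² = (L/2)^(−1), substitute and integrate.
Substituting u = ξ/L, A² and the length scale cancel in the ratio: P = ∫_{1/12}^{1/4} sin(3·π·u)^2 du / ∫_{0}^{1} sin(3·π·u)^2 du.
With ∫ sin(3·π·u)^2 du = u/2 - sin(6·π·u)/(12·π) + C, the region integral is 1/(6·π) + 1/12 and the full one is 1/2.
The result is P = (2 + π)/(6·π).

P ≈ 0.273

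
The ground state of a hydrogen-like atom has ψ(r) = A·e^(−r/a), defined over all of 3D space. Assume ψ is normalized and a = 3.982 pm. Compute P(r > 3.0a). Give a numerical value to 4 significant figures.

With dV = 4πr²dr, the probability is ∫|ψ|² dV over r > 3.0a.
A² is fixed by ∫₀^∞ 4πr²|ψ|² dr = 1, i.e. A² = (π·a^3)^(−1).
Substituting u = r/a, A², 4π and the length scale all cancel in the ratio: P = ∫_{3.0}^{∞} u^2·e^(-2·u) du / ∫_{0}^{∞} u^2·e^(-2·u) du.
Using ∫ u^2·e^(-2·u) du = -(2·u^2 + 2·u + 1)·e^(-2·u)/4, the numerator is 25·e^(-6)/4 and the denominator is 1/4.
Taking the ratio yields P = 0.061969.

P ≈ 0.06197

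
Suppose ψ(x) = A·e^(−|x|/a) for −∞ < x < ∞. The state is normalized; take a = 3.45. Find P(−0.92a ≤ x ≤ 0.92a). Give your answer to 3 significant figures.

P ≈ 0.841

P = ∫_{−0.92a}^{0.92a} |ψ(x)|² dx.
The normalization integral ∫|ψ|²dx over the whole domain equals a·A², and A² cancels in the ratio.
By symmetry take twice the x ≥ 0 contribution in numerator and denominator; the 2's cancel. In terms of u = x/a (A² and the length scale cancel between numerator and denominator), P = [∫_{0}^{0.92} e^(-2·u) du] / [∫_{0}^{∞} e^(-2·u) du].
With ∫ e^(-2·u) du = -e^(-2·u)/2 + C, the region integral is 1/2 - e^(-46/25)/2 and the full one is 1/2.
Evaluating gives P = 0.8412.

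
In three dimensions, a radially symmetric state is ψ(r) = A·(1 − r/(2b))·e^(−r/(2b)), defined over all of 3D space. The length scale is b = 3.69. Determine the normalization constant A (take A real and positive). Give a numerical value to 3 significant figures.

A ≈ 0.0281

We need A² ∫|f|² 4πr² dr = 1, taking the integral from 0 to ∞.
Using ∫₀^∞ rⁿ e^(−αr) dr = n!/αⁿ⁺¹, ∫|ψ|² 4πr² dr = A²·(8·π·b^3).
Setting this equal to 1 gives A² = 1/(8·π·b^3).
Substituting b = 3.69 gives A² = 0.0007919, so A = 0.02814.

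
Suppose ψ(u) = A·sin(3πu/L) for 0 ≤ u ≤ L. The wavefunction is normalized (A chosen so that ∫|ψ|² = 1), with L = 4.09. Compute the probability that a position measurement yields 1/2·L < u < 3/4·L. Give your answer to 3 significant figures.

P ≈ 0.197

The probability is P = ∫ |ψ|² du over [1/2·L, 3/4·L].
Since A² = 1/(L/2), this is the region integral divided by the full normalization integral.
In terms of t = u/L (A² and the length scale cancel between numerator and denominator), P = [∫_{1/2}^{3/4} sin(3·π·t)^2 dt] / [∫_{0}^{1} sin(3·π·t)^2 dt].
An antiderivative of sin(3·π·t)^2 is t/2 - sin(6·π·t)/(12·π); evaluating from 1/2 to 3/4 gives 1/8 - 1/(12·π), while the full integral is 1/2.
Evaluating gives P = (-2 + 3·π)/(12·π).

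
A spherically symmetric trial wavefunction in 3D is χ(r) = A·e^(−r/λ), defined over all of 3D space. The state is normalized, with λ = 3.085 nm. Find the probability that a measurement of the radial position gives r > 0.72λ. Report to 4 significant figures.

Integrate the radial probability density 4πr²|χ|² over r > 0.72λ.
A² is fixed by ∫₀^∞ 4πr²|χ|² dr = 1, i.e. A² = (π·λ^3)^(−1).
Let u = r/λ; then A², 4π and the length scale all cancel, so P = ∫_{0.72}^{∞} u^2·e^(-2·u) du ÷ ∫_{0}^{∞} u^2·e^(-2·u) du.
Using ∫ u^2·e^(-2·u) du = -(2·u^2 + 2·u + 1)·e^(-2·u)/4, the numerator is 2173·e^(-36/25)/2500 and the denominator is 1/4.
The region integral divided by the full integral gives P = 0.82375.

P ≈ 0.8238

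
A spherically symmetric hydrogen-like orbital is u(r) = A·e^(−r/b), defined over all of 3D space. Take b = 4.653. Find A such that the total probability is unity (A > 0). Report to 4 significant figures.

Normalization requires ∫|u|² 4πr² dr = 1, integrated from 0 to ∞.
(Spherical symmetry: dV = 4πr² dr.)
Using ∫₀^∞ rⁿ e^(−αr) dr = n!/αⁿ⁺¹, with u = A·e^(−r/b), the integral evaluates to A²·[π·b^3].
So A² = (π·b^3)^(−1).
Plugging in b = 4.653 yields A = 0.056212.

A ≈ 0.05621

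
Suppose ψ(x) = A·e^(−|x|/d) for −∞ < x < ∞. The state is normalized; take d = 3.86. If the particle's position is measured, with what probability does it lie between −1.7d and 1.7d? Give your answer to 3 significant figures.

P = ∫_{−1.7d}^{1.7d} |ψ(x)|² dx.
Since A² = 1/(d), this is the region integral divided by the full normalization integral.
Both integrals are even about x = 0, so only the x ≥ 0 halves are needed (the factors of 2 cancel). Let u = x/d; then A² and the length scale cancel, so P = ∫_{0}^{1.7} e^(-2·u) du ÷ ∫_{0}^{∞} e^(-2·u) du.
An antiderivative of e^(-2·u) is -e^(-2·u)/2; evaluating from 0 to 1.7 gives 1/2 - e^(-17/5)/2, while the full integral is 1/2.
Taking the ratio, P = 0.9666.

P ≈ 0.967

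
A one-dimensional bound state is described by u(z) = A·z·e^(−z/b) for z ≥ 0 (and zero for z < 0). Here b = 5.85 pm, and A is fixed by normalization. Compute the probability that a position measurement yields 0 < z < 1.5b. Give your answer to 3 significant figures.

|u|² is the probability density, so P = ∫_{0}^{1.5b} |u|² dz.
Since A² = 1/(b^3/4), this is the region integral divided by the full normalization integral.
In terms of t = z/b (A² and the length scale cancel between numerator and denominator), P = [∫_{0}^{1.5} t^2·e^(-2·t) dt] / [∫_{0}^{∞} t^2·e^(-2·t) dt].
An antiderivative of t^2·e^(-2·t) is -(2·t^2 + 2·t + 1)·e^(-2·t)/4; evaluating from 0 to 1.5 gives 1/4 - 17·e^(-3)/8, while the full integral is 1/4.
This works out to P = 0.5768.

P ≈ 0.577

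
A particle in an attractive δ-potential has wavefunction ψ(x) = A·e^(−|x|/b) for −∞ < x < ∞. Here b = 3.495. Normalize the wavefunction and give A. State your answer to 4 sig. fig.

The normalization condition is ∫|ψ|² dx = 1 from −∞ to ∞.
With ∫₀^∞ x^0 e^(−αx) dx = 0!/α^1, the integral (without the A² prefactor) comes out to b.
Setting this equal to 1 gives A² = 1/(b).
Substituting b = 3.495 gives A² = 0.28612, so A = 0.53490.

A ≈ 0.5349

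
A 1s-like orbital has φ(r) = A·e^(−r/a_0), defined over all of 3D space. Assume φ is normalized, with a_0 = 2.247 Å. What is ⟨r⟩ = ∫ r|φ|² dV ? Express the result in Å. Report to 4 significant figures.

⟨r⟩ ≈ 3.371 Å

⟨r⟩ = ∫ r |φ|² 4πr² dr over the full domain.
Using ∫₀^∞ rⁿ e^(−αr) dr = n!/αⁿ⁺¹, since the A² factors cancel between numerator and denominator, ⟨r⟩ = 3·a_0/2.
Putting a_0 = 2.247 gives 3.3705.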